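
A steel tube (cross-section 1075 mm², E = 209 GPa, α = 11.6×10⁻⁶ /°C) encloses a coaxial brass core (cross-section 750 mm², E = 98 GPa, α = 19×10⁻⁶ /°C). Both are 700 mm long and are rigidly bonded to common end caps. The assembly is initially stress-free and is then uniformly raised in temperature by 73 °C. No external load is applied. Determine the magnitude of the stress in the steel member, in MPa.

Both members must finish at the same length. With the larger α, the brass tends to over-expand; the plates restrain it, putting the brass in compression and the steel in tension. With no external load the two internal forces are equal and opposite, magnitude P.
Equating the net (thermal + elastic) strains gives |α₁ − α₂|·ΔT = P·[1/(A₁E₁) + 1/(A₂E₂)].
|α₁ − α₂|·ΔT = 7.4×10⁻⁶ × 73 = 0.0005402.
1/(A₁E₁) + 1/(A₂E₂) = 1/(1075×209×10³) + 1/(750×98×10³) = 1.806×10⁻⁸ N⁻¹.
P = 0.0005402 / 1.806×10⁻⁸ = 29920 N = 29.92 kN.
σ_{steel} = P/A₁ = 29920/1075 = 27.83 MPa, tensile.

σ ≈ 27.8 MPa (tensile)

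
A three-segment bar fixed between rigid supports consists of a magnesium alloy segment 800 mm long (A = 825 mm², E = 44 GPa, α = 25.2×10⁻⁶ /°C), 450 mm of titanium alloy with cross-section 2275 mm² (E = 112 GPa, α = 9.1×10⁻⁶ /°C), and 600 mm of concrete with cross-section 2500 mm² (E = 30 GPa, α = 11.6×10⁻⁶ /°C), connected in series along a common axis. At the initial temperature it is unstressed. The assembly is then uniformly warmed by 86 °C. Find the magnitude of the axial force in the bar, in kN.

P ≈ 84.4 kN (compressive)

Free thermal expansion of the whole bar: Σ αᵢΔT Lᵢ = 25.2×10⁻⁶×86×800 + 9.1×10⁻⁶×86×450 + 11.6×10⁻⁶×86×600 = 2.684 mm.
The walls prevent any net length change, so an axial force P (same in every segment) develops. Compatibility: P · Σ Lᵢ/(AᵢEᵢ) = δ_free.
The series flexibility is Σ Lᵢ/(AᵢEᵢ) = 800/(825×44×10³) + 450/(2275×112×10³) + 600/(2500×30×10³) = 3.18×10⁻⁵ mm/N.
Hence P = δ_free / Σ(L/AE) = 2.684/3.18×10⁻⁵ = 84.41 kN (compressive).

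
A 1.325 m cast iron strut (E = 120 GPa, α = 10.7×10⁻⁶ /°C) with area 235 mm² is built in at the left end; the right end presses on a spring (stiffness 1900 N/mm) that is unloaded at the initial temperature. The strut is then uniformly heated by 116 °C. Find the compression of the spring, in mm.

δ ≈ 1.51 mm

Free thermal expansion: δ_free = αΔT L = 10.7×10⁻⁶ × 116 × 1325 = 1.645 mm.
Let P be the compressive force at the spring. The strut shortens elastically by PL/(AE) and the spring compresses by P/k; together these equal δ_free.
So P = δ_free / [L/(AE) + 1/k] = 1.645 / [ 1325/(235×120×10³) + 1/(1900) ].
P = 1.645 / 0.0005733 = 2869 N.
Spring compression = P/k = 2869/(1900) = 1.51 mm.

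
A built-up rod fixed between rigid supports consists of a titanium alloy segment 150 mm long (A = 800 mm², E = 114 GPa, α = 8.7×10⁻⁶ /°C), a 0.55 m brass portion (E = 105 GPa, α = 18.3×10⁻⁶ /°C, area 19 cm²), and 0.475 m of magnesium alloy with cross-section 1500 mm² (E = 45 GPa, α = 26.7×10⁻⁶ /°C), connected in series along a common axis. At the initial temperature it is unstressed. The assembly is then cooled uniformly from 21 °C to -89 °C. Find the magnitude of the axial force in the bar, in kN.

P ≈ 231 kN (tensile)

With the walls removed the bar would change length by δ_free = Σ αᵢΔT Lᵢ = 8.7×10⁻⁶×110×150 + 18.3×10⁻⁶×110×550 + 26.7×10⁻⁶×110×475 = 2.646 mm.
The walls prevent any net length change, so an axial force P (same in every segment) develops. Compatibility: P · Σ Lᵢ/(AᵢEᵢ) = δ_free.
The series flexibility is Σ Lᵢ/(AᵢEᵢ) = 150/(800×114×10³) + 550/(1900×105×10³) + 475/(1500×45×10³) = 1.144×10⁻⁵ mm/N.
Hence P = δ_free / Σ(L/AE) = 2.646/1.144×10⁻⁵ = 231.3 kN (tensile).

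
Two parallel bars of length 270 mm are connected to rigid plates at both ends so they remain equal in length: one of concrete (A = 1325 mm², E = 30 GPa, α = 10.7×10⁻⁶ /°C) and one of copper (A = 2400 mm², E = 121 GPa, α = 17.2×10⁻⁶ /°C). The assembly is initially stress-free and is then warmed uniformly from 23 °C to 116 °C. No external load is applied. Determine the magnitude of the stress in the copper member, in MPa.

σ ≈ 8.81 MPa (compressive)

Equilibrium of a rigid end plate with no external load gives equal and opposite internal forces ±P in the two members. Since α_{copper} > α_{concrete}, heating drives the copper into compression and the concrete into tension.
Compatibility of the two members (thermal + elastic change equal): (α₁ − α₂)ΔT = P·[1/(A₁E₁) + 1/(A₂E₂)].
|α₁ − α₂|·ΔT = 6.5×10⁻⁶ × 93 = 0.0006045.
1/(A₁E₁) + 1/(A₂E₂) = 1/(1325×30×10³) + 1/(2400×121×10³) = 2.86×10⁻⁸ N⁻¹.
P = 0.0006045 / 2.86×10⁻⁸ = 21140 N = 21.14 kN.
σ_{copper} = P/A₂ = 21140/2400 = 8.807 MPa, compressive.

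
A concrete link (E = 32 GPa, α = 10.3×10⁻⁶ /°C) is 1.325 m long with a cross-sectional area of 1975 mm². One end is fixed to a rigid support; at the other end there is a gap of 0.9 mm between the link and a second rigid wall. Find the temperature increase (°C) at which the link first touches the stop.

The gap closes when αΔT L = 0.9 mm, since the link is still unstressed at that instant.
So ΔT = g/(αL) = 0.9/(10.3×10⁻⁶ × 1325) = 65.95 °C.

ΔT ≈ 65.9 °C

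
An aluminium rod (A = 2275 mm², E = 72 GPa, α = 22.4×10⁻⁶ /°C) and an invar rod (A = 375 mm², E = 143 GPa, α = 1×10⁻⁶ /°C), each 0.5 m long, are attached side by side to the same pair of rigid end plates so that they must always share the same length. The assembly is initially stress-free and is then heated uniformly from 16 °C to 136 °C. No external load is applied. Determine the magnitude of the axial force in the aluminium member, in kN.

P ≈ 104 kN (compressive in the aluminium)

Equilibrium of a rigid end plate with no external load gives equal and opposite internal forces ±P in the two members. Since α_{aluminium} > α_{invar}, heating drives the aluminium into compression and the invar into tension.
Equating the net (thermal + elastic) strains gives |α₁ − α₂|·ΔT = P·[1/(A₁E₁) + 1/(A₂E₂)].
|α₁ − α₂|·ΔT = 21.4×10⁻⁶ × 120 = 0.002568.
1/(A₁E₁) + 1/(A₂E₂) = 1/(2275×72×10³) + 1/(375×143×10³) = 2.475×10⁻⁸ N⁻¹.
So P = 0.002568 / 2.475×10⁻⁸ = 103.7 kN.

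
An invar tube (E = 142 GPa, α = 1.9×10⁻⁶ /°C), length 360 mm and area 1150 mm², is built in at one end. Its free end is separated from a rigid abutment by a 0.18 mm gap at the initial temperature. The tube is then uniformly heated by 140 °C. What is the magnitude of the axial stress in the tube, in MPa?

σ ≈ 0 MPa

Unrestrained expansion: δ_free = αΔT L = 1.9×10⁻⁶ × 140 × 360 = 0.09576 mm.
This is smaller than the 0.18 mm clearance, so the tube expands freely without reaching the stop — the stress is zero.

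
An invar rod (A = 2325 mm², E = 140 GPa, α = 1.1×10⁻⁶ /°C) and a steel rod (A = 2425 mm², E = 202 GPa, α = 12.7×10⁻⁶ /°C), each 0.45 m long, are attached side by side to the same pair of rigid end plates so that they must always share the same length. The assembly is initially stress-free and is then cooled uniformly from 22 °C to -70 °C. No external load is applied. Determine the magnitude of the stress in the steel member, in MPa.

The steel has the larger α, so on cooling it would change length more than the invar if both were free. The rigid plates force a common final length, so the steel is put into tension and the invar into compression, with equal and opposite forces P (no external load).
Compatibility of the two members (thermal + elastic change equal): (α₁ − α₂)ΔT = P·[1/(A₁E₁) + 1/(A₂E₂)].
|α₁ − α₂|·ΔT = 11.6×10⁻⁶ × 92 = 0.001067.
1/(A₁E₁) + 1/(A₂E₂) = 1/(2325×140×10³) + 1/(2425×202×10³) = 5.114×10⁻⁹ N⁻¹.
P = 0.001067 / 5.114×10⁻⁹ = 208700 N = 208.7 kN.
σ_{steel} = P/A₂ = 208700/2425 = 86.06 MPa, tensile.

σ ≈ 86.1 MPa (tensile)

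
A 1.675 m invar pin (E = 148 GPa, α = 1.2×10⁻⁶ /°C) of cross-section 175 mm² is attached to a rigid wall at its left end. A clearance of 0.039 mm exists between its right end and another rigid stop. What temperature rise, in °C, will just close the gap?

The gap closes when αΔT L = 0.039 mm, since the pin is still unstressed at that instant.
ΔT = 0.039 / (1.2×10⁻⁶ × 1675) = 19.4 °C.

ΔT ≈ 19.4 °C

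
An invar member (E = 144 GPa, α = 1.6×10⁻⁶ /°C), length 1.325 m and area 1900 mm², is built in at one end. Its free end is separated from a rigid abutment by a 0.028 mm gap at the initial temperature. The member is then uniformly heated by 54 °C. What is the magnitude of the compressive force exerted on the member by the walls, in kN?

Free thermal elongation = αΔT L = 1.6×10⁻⁶ × 54 × 1325 = 0.1145 mm.
This exceeds the 0.028 mm gap, so the wall pushes back. The portion of expansion that must be recovered elastically is δ_free − gap = 0.1145 − 0.028 = 0.08648 mm.
So σ = E(δ_free − g)/L = 144×10³ × 0.08648/1325 = 9.399 MPa.
Force on the wall = σA = 9.399 × 1900 mm² = 17.86 kN.

P ≈ 17.9 kN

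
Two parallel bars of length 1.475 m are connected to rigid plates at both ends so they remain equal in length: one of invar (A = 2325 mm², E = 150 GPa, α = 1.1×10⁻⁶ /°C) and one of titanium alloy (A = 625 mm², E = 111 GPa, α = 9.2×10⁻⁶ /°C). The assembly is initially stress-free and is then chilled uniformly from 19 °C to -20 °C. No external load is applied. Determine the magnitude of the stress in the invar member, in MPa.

σ ≈ 7.86 MPa (compressive)

Both members must finish at the same length. With the larger α, the titanium alloy tends to over-contract; the plates restrain it, putting the titanium alloy in tension and the invar in compression. With no external load the two internal forces are equal and opposite, magnitude P.
Equating the net (thermal + elastic) strains gives |α₁ − α₂|·ΔT = P·[1/(A₁E₁) + 1/(A₂E₂)].
|α₁ − α₂|·ΔT = 8.1×10⁻⁶ × 39 = 0.0003159.
1/(A₁E₁) + 1/(A₂E₂) = 1/(2325×150×10³) + 1/(625×111×10³) = 1.728×10⁻⁸ N⁻¹.
So P = 0.0003159 / 1.728×10⁻⁸ = 18.28 kN.
σ_{invar} = P/A₁ = 18280/2325 = 7.862 MPa, compressive.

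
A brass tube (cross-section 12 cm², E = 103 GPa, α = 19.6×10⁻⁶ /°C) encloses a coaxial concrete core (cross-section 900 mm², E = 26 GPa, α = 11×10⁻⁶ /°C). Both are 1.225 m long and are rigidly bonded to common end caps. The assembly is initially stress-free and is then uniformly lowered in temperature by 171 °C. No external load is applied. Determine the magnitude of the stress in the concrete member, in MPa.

σ ≈ 32.1 MPa (compressive)

The brass has the larger α, so on cooling it would change length more than the concrete if both were free. The rigid plates force a common final length, so the brass is put into tension and the concrete into compression, with equal and opposite forces P (no external load).
Compatibility of the two members (thermal + elastic change equal): (α₁ − α₂)ΔT = P·[1/(A₁E₁) + 1/(A₂E₂)].
|α₁ − α₂|·ΔT = 8.6×10⁻⁶ × 171 = 0.001471.
1/(A₁E₁) + 1/(A₂E₂) = 1/(1200×103×10³) + 1/(900×26×10³) = 5.083×10⁻⁸ N⁻¹.
P = 0.001471 / 5.083×10⁻⁸ = 28930 N = 28.93 kN.
σ_{concrete} = P/A₂ = 28930/900 = 32.15 MPa, compressive.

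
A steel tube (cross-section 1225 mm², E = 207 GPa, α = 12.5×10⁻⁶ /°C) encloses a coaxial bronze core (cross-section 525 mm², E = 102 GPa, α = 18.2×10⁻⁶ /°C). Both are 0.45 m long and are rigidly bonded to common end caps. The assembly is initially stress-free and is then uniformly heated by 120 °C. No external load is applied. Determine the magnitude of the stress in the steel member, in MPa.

The bronze has the larger α, so on heating it would change length more than the steel if both were free. The rigid plates force a common final length, so the bronze is put into compression and the steel into tension, with equal and opposite forces P (no external load).
Compatibility of the two members (thermal + elastic change equal): (α₁ − α₂)ΔT = P·[1/(A₁E₁) + 1/(A₂E₂)].
|α₁ − α₂|·ΔT = 5.7×10⁻⁶ × 120 = 0.000684.
1/(A₁E₁) + 1/(A₂E₂) = 1/(1225×207×10³) + 1/(525×102×10³) = 2.262×10⁻⁸ N⁻¹.
So P = 0.000684 / 2.262×10⁻⁸ = 30.24 kN.
σ_{steel} = P/A₁ = 30240/1225 = 24.69 MPa, tensile.

σ ≈ 24.7 MPa (tensile)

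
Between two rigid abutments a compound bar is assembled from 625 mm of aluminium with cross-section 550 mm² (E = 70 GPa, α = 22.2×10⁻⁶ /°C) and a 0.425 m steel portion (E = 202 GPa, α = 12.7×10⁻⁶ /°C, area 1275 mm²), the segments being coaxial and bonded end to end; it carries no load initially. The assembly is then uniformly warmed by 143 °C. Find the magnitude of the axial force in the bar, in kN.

P ≈ 154 kN (compressive)

With the walls removed the bar would change length by δ_free = Σ αᵢΔT Lᵢ = 22.2×10⁻⁶×143×625 + 12.7×10⁻⁶×143×425 = 2.756 mm.
The walls prevent any net length change, so an axial force P (same in every segment) develops. Compatibility: P · Σ Lᵢ/(AᵢEᵢ) = δ_free.
The series flexibility is Σ Lᵢ/(AᵢEᵢ) = 625/(550×70×10³) + 425/(1275×202×10³) = 1.788×10⁻⁵ mm/N.
P = 2.756 / 1.788×10⁻⁵ = 154100 N = 154.1 kN, compressive.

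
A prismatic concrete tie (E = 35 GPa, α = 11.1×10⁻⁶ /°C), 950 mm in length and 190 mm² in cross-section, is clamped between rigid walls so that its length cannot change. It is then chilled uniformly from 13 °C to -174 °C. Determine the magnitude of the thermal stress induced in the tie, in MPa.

With length fixed, the mechanical strain must cancel the thermal strain αΔT = 11.1×10⁻⁶ × 187 = 2075.7×10⁻⁶.
σ = EαΔT = 35×10³ × 11.1×10⁻⁶ × 187 = 72.65 MPa (tensile; the tie is trying to contract).

σ ≈ 72.6 MPa (tensile)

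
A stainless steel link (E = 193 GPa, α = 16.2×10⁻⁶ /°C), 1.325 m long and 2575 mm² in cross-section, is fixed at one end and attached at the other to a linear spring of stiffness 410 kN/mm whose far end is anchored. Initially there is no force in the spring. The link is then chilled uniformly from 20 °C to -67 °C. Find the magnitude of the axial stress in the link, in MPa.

σ ≈ 142 MPa (tensile)

If the spring were absent the link would shorten by αΔT L = 16.2×10⁻⁶ × 87 × 1325 = 1.867 mm.
Let P be the tensile force in the spring. The link extends elastically by PL/(AE) and the spring stretches by P/k; together these equal δ_free.
P [ L/(AE) + 1/k ] = δ_free → P [ 1325/(2575×193×10³) + 1/(410×10³) ] = 1.867.
P = 1.867 / 5.105×10⁻⁶ = 365800 N.
σ = P/A = 365800/2575 = 142.1 MPa.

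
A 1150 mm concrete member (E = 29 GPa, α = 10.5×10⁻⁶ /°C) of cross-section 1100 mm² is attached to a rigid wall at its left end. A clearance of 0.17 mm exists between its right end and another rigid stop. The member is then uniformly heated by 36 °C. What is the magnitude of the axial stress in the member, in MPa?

If the wall were absent the member would grow by αΔT L = 10.5×10⁻⁶ × 36 × 1150 = 0.4347 mm.
The gap closes (δ_free > 0.17 mm) and the wall then resists a further 0.4347 − 0.17 = 0.2647 mm of expansion.
So σ = E(δ_free − g)/L = 29×10³ × 0.2647/1150 = 6.675 MPa.

σ ≈ 6.68 MPa (compressive)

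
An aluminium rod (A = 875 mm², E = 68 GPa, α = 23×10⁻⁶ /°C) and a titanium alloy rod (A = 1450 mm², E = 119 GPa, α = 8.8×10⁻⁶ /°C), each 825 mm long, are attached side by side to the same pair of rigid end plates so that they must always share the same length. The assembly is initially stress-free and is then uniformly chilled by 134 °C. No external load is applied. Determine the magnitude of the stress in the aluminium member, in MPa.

The aluminium has the larger α, so on cooling it would change length more than the titanium alloy if both were free. The rigid plates force a common final length, so the aluminium is put into tension and the titanium alloy into compression, with equal and opposite forces P (no external load).
Equating the net (thermal + elastic) strains gives |α₁ − α₂|·ΔT = P·[1/(A₁E₁) + 1/(A₂E₂)].
|α₁ − α₂|·ΔT = 14.2×10⁻⁶ × 134 = 0.001903.
1/(A₁E₁) + 1/(A₂E₂) = 1/(875×68×10³) + 1/(1450×119×10³) = 2.26×10⁻⁸ N⁻¹.
P = 0.001903 / 2.26×10⁻⁸ = 84190 N = 84.19 kN.
σ_{aluminium} = P/A₁ = 84190/875 = 96.21 MPa, tensile.

σ ≈ 96.2 MPa (tensile)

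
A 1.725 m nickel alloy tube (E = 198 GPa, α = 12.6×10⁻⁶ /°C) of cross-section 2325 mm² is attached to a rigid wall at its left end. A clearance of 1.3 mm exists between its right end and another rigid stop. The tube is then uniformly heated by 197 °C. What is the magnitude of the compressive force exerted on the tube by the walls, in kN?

P ≈ 796 kN

Unrestrained expansion: δ_free = αΔT L = 12.6×10⁻⁶ × 197 × 1725 = 4.282 mm.
After closing the 1.3 mm clearance, 4.282 − 1.3 = 2.982 mm of expansion remains to be suppressed by the wall.
That suppressed elongation corresponds to σ = E·Δ/L = 198×10³ × 2.982/1725 = 342.3 MPa.
Force on the wall = σA = 342.3 × 2325 mm² = 795.8 kN.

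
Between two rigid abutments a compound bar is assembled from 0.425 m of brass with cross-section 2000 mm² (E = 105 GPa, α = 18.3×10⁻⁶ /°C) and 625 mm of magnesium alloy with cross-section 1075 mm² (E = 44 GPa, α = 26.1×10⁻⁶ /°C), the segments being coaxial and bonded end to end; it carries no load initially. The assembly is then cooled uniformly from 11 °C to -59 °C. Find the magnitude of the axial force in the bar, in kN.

Free thermal contraction of the whole bar: Σ αᵢΔT Lᵢ = 18.3×10⁻⁶×70×425 + 26.1×10⁻⁶×70×625 = 1.686 mm.
The walls prevent any net length change, so an axial force P (same in every segment) develops. Compatibility: P · Σ Lᵢ/(AᵢEᵢ) = δ_free.
The series flexibility is Σ Lᵢ/(AᵢEᵢ) = 425/(2000×105×10³) + 625/(1075×44×10³) = 1.524×10⁻⁵ mm/N.
Hence P = δ_free / Σ(L/AE) = 1.686/1.524×10⁻⁵ = 110.7 kN (tensile).

P ≈ 111 kN (tensile)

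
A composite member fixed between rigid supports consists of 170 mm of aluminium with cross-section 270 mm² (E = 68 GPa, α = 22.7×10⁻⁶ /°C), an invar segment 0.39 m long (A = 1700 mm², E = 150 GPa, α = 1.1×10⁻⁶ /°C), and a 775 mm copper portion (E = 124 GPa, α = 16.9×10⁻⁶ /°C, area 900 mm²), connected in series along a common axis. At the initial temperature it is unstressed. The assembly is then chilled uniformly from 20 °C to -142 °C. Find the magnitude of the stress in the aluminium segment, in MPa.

With the walls removed the bar would change length by δ_free = Σ αᵢΔT Lᵢ = 22.7×10⁻⁶×162×170 + 1.1×10⁻⁶×162×390 + 16.9×10⁻⁶×162×775 = 2.816 mm.
The walls prevent any net length change, so an axial force P (same in every segment) develops. Compatibility: P · Σ Lᵢ/(AᵢEᵢ) = δ_free.
Σ Lᵢ/(AᵢEᵢ) = 170/(270×68×10³) + 390/(1700×150×10³) + 775/(900×124×10³) = 1.773×10⁻⁵ mm/N.
Hence P = δ_free / Σ(L/AE) = 2.816/1.773×10⁻⁵ = 158.8 kN (tensile).
σ_{aluminium} = P / A = 158800 / 270 = 588.2 MPa.

σ ≈ 588 MPa (tensile)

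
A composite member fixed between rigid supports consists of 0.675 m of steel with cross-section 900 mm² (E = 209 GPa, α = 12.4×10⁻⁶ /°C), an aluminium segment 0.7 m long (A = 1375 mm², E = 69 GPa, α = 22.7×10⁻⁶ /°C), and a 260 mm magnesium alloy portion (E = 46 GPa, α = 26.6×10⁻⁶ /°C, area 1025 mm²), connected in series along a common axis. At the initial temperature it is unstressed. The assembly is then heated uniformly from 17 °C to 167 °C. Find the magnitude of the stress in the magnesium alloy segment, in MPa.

σ ≈ 277 MPa (compressive)

Free thermal expansion of the whole bar: Σ αᵢΔT Lᵢ = 12.4×10⁻⁶×150×675 + 22.7×10⁻⁶×150×700 + 26.6×10⁻⁶×150×260 = 4.676 mm.
The rigid supports impose zero overall length change; the single axial force P common to all segments must satisfy P Σ Lᵢ/(AᵢEᵢ) = δ_free.
Σ Lᵢ/(AᵢEᵢ) = 675/(900×209×10³) + 700/(1375×69×10³) + 260/(1025×46×10³) = 1.648×10⁻⁵ mm/N.
So P = 4.676 / 1.648×10⁻⁵ = 283.7 kN, compressive.
σ_{magnesium alloy} = P / A = 283700 / 1025 = 276.8 MPa.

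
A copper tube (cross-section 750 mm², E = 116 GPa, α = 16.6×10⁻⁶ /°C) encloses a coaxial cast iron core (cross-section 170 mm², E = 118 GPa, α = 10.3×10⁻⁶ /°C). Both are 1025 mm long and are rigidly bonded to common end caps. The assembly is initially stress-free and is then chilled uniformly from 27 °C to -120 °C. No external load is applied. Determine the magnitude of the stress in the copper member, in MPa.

σ ≈ 20.1 MPa (tensile)

The copper has the larger α, so on cooling it would change length more than the cast iron if both were free. The rigid plates force a common final length, so the copper is put into tension and the cast iron into compression, with equal and opposite forces P (no external load).
Setting the final lengths equal and cancelling L: (α₁ − α₂)ΔT = P/(A₁E₁) + P/(A₂E₂).
|α₁ − α₂|·ΔT = 6.3×10⁻⁶ × 147 = 0.0009261.
1/(A₁E₁) + 1/(A₂E₂) = 1/(750×116×10³) + 1/(170×118×10³) = 6.134×10⁻⁸ N⁻¹.
P = 0.0009261 / 6.134×10⁻⁸ = 15100 N = 15.1 kN.
σ_{copper} = P/A₁ = 15100/750 = 20.13 MPa, tensile.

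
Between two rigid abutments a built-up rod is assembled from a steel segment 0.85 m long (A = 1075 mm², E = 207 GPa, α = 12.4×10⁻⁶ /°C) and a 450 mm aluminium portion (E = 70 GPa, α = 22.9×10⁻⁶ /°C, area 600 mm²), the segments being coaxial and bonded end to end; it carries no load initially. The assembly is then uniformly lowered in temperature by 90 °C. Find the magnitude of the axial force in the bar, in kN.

If the supports were absent, the total length change would be Σ αᵢΔT Lᵢ = 12.4×10⁻⁶×90×850 + 22.9×10⁻⁶×90×450 = 1.876 mm.
The rigid supports impose zero overall length change; the single axial force P common to all segments must satisfy P Σ Lᵢ/(AᵢEᵢ) = δ_free.
The series flexibility is Σ Lᵢ/(AᵢEᵢ) = 850/(1075×207×10³) + 450/(600×70×10³) = 1.453×10⁻⁵ mm/N.
Hence P = δ_free / Σ(L/AE) = 1.876/1.453×10⁻⁵ = 129.1 kN (tensile).

P ≈ 129 kN (tensile)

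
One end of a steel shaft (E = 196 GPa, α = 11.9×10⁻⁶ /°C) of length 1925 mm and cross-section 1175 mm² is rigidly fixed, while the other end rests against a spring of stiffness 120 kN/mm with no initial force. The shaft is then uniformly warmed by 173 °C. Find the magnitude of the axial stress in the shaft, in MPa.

The unrestrained thermal change is αΔT L = 11.9×10⁻⁶ × 173 × 1925 = 3.963 mm.
Let P be the compressive force at the spring. The shaft shortens elastically by PL/(AE) and the spring compresses by P/k; together these equal δ_free.
So P = δ_free / [L/(AE) + 1/k] = 3.963 / [ 1925/(1175×196×10³) + 1/(120×10³) ].
P = 3.963 / 1.669×10⁻⁵ = 237400 N.
σ = P/A = 237400/1175 = 202.1 MPa.

σ ≈ 202 MPa (compressive)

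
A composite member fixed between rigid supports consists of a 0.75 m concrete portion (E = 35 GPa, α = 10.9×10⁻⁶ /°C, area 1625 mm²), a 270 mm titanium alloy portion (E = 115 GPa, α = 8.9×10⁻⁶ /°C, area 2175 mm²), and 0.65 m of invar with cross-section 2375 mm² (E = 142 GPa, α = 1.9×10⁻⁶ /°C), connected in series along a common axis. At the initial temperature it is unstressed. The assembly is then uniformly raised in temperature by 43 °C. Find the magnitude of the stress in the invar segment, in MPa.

σ ≈ 13.2 MPa (compressive)

With the walls removed the bar would change length by δ_free = Σ αᵢΔT Lᵢ = 10.9×10⁻⁶×43×750 + 8.9×10⁻⁶×43×270 + 1.9×10⁻⁶×43×650 = 0.508 mm.
The walls prevent any net length change, so an axial force P (same in every segment) develops. Compatibility: P · Σ Lᵢ/(AᵢEᵢ) = δ_free.
Σ Lᵢ/(AᵢEᵢ) = 750/(1625×35×10³) + 270/(2175×115×10³) + 650/(2375×142×10³) = 1.619×10⁻⁵ mm/N.
P = 0.508 / 1.619×10⁻⁵ = 31370 N = 31.37 kN, compressive.
σ_{invar} = P / A = 31370 / 2375 = 13.21 MPa.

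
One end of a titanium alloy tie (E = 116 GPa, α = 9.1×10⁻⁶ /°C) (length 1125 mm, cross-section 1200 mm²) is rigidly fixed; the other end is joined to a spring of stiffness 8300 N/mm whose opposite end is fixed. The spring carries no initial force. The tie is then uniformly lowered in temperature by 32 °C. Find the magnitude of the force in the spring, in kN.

P ≈ 2.55 kN

The unrestrained thermal change is αΔT L = 9.1×10⁻⁶ × 32 × 1125 = 0.3276 mm.
With a force P in the spring, the elastic change of the tie is PL/(AE) and that of the spring is P/k; compatibility requires their sum to equal δ_free.
So P = δ_free / [L/(AE) + 1/k] = 0.3276 / [ 1125/(1200×116×10³) + 1/(8300) ].
P = 0.3276 / 0.0001286 = 2548 N.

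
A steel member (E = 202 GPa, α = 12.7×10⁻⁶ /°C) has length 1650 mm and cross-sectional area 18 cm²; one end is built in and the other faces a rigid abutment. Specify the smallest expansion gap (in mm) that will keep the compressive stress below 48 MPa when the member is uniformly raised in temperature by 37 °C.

With no wall the member would lengthen by αΔT L = 12.7×10⁻⁶ × 37 × 1650 = 0.7753 mm.
A stress of 48 MPa corresponds to the wall pushing the member back by σL/E = 48×1650/(202×10³) = 0.3921 mm.
The gap must absorb the remainder: g_min = 0.7753 − 0.3921 = 0.3833 mm.

g ≈ 0.383 mm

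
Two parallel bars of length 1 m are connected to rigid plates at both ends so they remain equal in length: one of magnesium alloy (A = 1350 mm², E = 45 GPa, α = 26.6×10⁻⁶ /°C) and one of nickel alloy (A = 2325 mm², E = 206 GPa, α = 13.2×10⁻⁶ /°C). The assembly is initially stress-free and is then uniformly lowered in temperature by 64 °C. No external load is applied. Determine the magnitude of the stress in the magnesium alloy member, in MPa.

Both members must finish at the same length. With the larger α, the magnesium alloy tends to over-contract; the plates restrain it, putting the magnesium alloy in tension and the nickel alloy in compression. With no external load the two internal forces are equal and opposite, magnitude P.
Compatibility of the two members (thermal + elastic change equal): (α₁ − α₂)ΔT = P·[1/(A₁E₁) + 1/(A₂E₂)].
|α₁ − α₂|·ΔT = 13.4×10⁻⁶ × 64 = 0.0008576.
1/(A₁E₁) + 1/(A₂E₂) = 1/(1350×45×10³) + 1/(2325×206×10³) = 1.855×10⁻⁸ N⁻¹.
P = 0.0008576 / 1.855×10⁻⁸ = 46230 N = 46.23 kN.
σ_{magnesium alloy} = P/A₁ = 46230/1350 = 34.25 MPa, tensile.

σ ≈ 34.2 MPa (tensile)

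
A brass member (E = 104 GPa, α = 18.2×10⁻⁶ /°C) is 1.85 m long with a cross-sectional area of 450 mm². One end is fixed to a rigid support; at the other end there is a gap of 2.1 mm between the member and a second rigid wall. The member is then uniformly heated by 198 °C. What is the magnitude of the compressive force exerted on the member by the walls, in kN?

Free thermal elongation = αΔT L = 18.2×10⁻⁶ × 198 × 1850 = 6.667 mm.
The gap closes (δ_free > 2.1 mm) and the wall then resists a further 6.667 − 2.1 = 4.567 mm of expansion.
That suppressed elongation corresponds to σ = E·Δ/L = 104×10³ × 4.567/1850 = 256.7 MPa.
Force on the wall = σA = 256.7 × 450 mm² = 115.5 kN.

P ≈ 116 kN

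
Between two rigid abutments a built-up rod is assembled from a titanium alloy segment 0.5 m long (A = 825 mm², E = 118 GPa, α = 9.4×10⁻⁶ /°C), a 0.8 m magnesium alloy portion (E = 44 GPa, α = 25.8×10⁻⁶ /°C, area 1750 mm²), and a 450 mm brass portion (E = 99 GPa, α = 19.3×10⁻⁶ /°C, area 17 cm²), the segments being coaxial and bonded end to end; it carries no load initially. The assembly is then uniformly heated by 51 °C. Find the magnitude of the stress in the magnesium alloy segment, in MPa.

If the supports were absent, the total length change would be Σ αᵢΔT Lᵢ = 9.4×10⁻⁶×51×500 + 25.8×10⁻⁶×51×800 + 19.3×10⁻⁶×51×450 = 1.735 mm.
The walls prevent any net length change, so an axial force P (same in every segment) develops. Compatibility: P · Σ Lᵢ/(AᵢEᵢ) = δ_free.
The series flexibility is Σ Lᵢ/(AᵢEᵢ) = 500/(825×118×10³) + 800/(1750×44×10³) + 450/(1700×99×10³) = 1.82×10⁻⁵ mm/N.
So P = 1.735 / 1.82×10⁻⁵ = 95.35 kN, compressive.
σ_{magnesium alloy} = P / A = 95350 / 1750 = 54.48 MPa.

σ ≈ 54.5 MPa (compressive)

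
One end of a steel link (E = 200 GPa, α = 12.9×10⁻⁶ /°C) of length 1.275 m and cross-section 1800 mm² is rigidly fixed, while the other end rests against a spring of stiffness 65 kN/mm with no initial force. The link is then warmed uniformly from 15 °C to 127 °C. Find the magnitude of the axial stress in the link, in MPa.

σ ≈ 54.1 MPa (compressive)

The unrestrained thermal change is αΔT L = 12.9×10⁻⁶ × 112 × 1275 = 1.842 mm.
Let P be the compressive force at the spring. The link shortens elastically by PL/(AE) and the spring compresses by P/k; together these equal δ_free.
P [ L/(AE) + 1/k ] = δ_free → P [ 1275/(1800×200×10³) + 1/(65×10³) ] = 1.842.
P = 1.842 / 1.893×10⁻⁵ = 97330 N.
σ = P/A = 97330/1800 = 54.07 MPa.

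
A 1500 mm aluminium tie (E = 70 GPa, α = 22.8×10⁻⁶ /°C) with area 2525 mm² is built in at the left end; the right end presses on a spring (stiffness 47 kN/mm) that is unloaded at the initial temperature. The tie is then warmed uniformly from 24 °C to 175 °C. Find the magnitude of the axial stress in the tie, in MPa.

σ ≈ 68.7 MPa (compressive)

If the spring were absent the tie would lengthen by αΔT L = 22.8×10⁻⁶ × 151 × 1500 = 5.164 mm.
With a force P in the spring, the elastic change of the tie is PL/(AE) and that of the spring is P/k; compatibility requires their sum to equal δ_free.
So P = δ_free / [L/(AE) + 1/k] = 5.164 / [ 1500/(2525×70×10³) + 1/(47×10³) ].
P = 5.164 / 2.976×10⁻⁵ = 173500 N.
σ = P/A = 173500/2525 = 68.72 MPa.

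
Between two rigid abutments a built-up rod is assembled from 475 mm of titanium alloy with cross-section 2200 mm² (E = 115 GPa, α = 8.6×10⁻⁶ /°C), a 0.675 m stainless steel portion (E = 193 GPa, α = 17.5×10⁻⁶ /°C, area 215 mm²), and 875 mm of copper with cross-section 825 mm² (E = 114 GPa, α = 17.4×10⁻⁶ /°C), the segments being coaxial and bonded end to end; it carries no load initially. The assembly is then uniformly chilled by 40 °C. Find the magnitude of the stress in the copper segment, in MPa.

σ ≈ 55 MPa (tensile)

Free thermal contraction of the whole bar: Σ αᵢΔT Lᵢ = 8.6×10⁻⁶×40×475 + 17.5×10⁻⁶×40×675 + 17.4×10⁻⁶×40×875 = 1.245 mm.
The rigid supports impose zero overall length change; the single axial force P common to all segments must satisfy P Σ Lᵢ/(AᵢEᵢ) = δ_free.
The series flexibility is Σ Lᵢ/(AᵢEᵢ) = 475/(2200×115×10³) + 675/(215×193×10³) + 875/(825×114×10³) = 2.745×10⁻⁵ mm/N.
Hence P = δ_free / Σ(L/AE) = 1.245/2.745×10⁻⁵ = 45.35 kN (tensile).
σ_{copper} = P / A = 45350 / 825 = 54.98 MPa.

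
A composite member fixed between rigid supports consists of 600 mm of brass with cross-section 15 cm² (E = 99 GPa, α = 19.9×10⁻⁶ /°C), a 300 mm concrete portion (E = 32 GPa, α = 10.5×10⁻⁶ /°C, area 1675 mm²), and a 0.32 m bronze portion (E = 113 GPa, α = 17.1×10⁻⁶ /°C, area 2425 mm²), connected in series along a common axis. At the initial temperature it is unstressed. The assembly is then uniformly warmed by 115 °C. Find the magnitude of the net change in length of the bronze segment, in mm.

|ΔL| ≈ 0.374 mm

Free thermal expansion of the whole bar: Σ αᵢΔT Lᵢ = 19.9×10⁻⁶×115×600 + 10.5×10⁻⁶×115×300 + 17.1×10⁻⁶×115×320 = 2.365 mm.
The walls prevent any net length change, so an axial force P (same in every segment) develops. Compatibility: P · Σ Lᵢ/(AᵢEᵢ) = δ_free.
Σ Lᵢ/(AᵢEᵢ) = 600/(1500×99×10³) + 300/(1675×32×10³) + 320/(2425×113×10³) = 1.081×10⁻⁵ mm/N.
Hence P = δ_free / Σ(L/AE) = 2.365/1.081×10⁻⁵ = 218.8 kN (compressive).
For the bronze segment, free thermal change = 17.1×10⁻⁶×115×320 = 0.6293 mm and elastic change from P = 218800×320/(2425×113×10³) = 0.2556 mm; these oppose, so the net change is 0.374 mm (segment lengthens).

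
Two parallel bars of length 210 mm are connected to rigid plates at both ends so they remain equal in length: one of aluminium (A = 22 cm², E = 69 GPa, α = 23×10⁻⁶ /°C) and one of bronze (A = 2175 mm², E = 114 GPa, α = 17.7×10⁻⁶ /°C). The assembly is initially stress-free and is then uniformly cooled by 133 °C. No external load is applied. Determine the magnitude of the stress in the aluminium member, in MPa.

σ ≈ 30.2 MPa (tensile)

Both members must finish at the same length. With the larger α, the aluminium tends to over-contract; the plates restrain it, putting the aluminium in tension and the bronze in compression. With no external load the two internal forces are equal and opposite, magnitude P.
Compatibility of the two members (thermal + elastic change equal): (α₁ − α₂)ΔT = P·[1/(A₁E₁) + 1/(A₂E₂)].
|α₁ − α₂|·ΔT = 5.3×10⁻⁶ × 133 = 0.0007049.
1/(A₁E₁) + 1/(A₂E₂) = 1/(2200×69×10³) + 1/(2175×114×10³) = 1.062×10⁻⁸ N⁻¹.
P = 0.0007049 / 1.062×10⁻⁸ = 66370 N = 66.37 kN.
σ_{aluminium} = P/A₁ = 66370/2200 = 30.17 MPa, tensile.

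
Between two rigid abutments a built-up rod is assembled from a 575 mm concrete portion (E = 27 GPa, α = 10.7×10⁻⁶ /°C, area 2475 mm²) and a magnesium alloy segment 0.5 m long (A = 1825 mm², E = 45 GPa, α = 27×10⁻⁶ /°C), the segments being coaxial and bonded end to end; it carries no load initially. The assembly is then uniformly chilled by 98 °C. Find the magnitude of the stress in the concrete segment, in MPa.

With the walls removed the bar would change length by δ_free = Σ αᵢΔT Lᵢ = 10.7×10⁻⁶×98×575 + 27×10⁻⁶×98×500 = 1.926 mm.
Since the ends are fixed, an axial force P builds up, equal in every segment, with P · Σ Lᵢ/(AᵢEᵢ) = δ_free.
Σ Lᵢ/(AᵢEᵢ) = 575/(2475×27×10³) + 500/(1825×45×10³) = 1.469×10⁻⁵ mm/N.
Hence P = δ_free / Σ(L/AE) = 1.926/1.469×10⁻⁵ = 131.1 kN (tensile).
σ_{concrete} = P / A = 131100 / 2475 = 52.96 MPa.

σ ≈ 53 MPa (tensile)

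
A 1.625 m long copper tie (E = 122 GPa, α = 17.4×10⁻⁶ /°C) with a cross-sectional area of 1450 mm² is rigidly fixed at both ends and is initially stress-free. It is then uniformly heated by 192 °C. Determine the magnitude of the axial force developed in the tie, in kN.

Full restraint means ε = 0, so the stress is σ = EαΔT = 122×10³ × 17.4×10⁻⁶ × 192 = 407.6 MPa.
Axial force P = σA = 407.6 × 1450 = 591000 N = 591 kN, compressive.

P ≈ 591 kN (compressive)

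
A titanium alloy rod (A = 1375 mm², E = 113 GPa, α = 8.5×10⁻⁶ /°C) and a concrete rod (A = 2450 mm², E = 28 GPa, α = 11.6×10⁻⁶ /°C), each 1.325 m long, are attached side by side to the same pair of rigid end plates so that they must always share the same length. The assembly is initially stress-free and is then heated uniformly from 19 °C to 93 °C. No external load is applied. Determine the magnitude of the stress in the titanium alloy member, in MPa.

The concrete has the larger α, so on heating it would change length more than the titanium alloy if both were free. The rigid plates force a common final length, so the concrete is put into compression and the titanium alloy into tension, with equal and opposite forces P (no external load).
Compatibility of the two members (thermal + elastic change equal): (α₁ − α₂)ΔT = P·[1/(A₁E₁) + 1/(A₂E₂)].
|α₁ − α₂|·ΔT = 3.1×10⁻⁶ × 74 = 0.0002294.
1/(A₁E₁) + 1/(A₂E₂) = 1/(1375×113×10³) + 1/(2450×28×10³) = 2.101×10⁻⁸ N⁻¹.
P = 0.0002294 / 2.101×10⁻⁸ = 10920 N = 10.92 kN.
σ_{titanium alloy} = P/A₁ = 10920/1375 = 7.94 MPa, tensile.

σ ≈ 7.94 MPa (tensile)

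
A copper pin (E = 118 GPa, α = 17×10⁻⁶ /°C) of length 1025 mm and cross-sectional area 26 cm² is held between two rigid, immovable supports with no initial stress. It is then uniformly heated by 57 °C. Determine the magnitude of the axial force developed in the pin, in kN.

P ≈ 297 kN (compressive)

Full restraint means ε = 0, so the stress is σ = EαΔT = 118×10³ × 17×10⁻⁶ × 57 = 114.3 MPa.
Then P = σA = 114.3 × 2600 mm² = 297.3 kN, compressive.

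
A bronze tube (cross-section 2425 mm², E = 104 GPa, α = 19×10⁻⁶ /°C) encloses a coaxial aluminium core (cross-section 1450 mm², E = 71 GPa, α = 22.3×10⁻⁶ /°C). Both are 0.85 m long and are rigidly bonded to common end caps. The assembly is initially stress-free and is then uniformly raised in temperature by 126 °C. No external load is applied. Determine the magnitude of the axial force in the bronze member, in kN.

Equilibrium of a rigid end plate with no external load gives equal and opposite internal forces ±P in the two members. Since α_{aluminium} > α_{bronze}, heating drives the aluminium into compression and the bronze into tension.
Compatibility of the two members (thermal + elastic change equal): (α₁ − α₂)ΔT = P·[1/(A₁E₁) + 1/(A₂E₂)].
|α₁ − α₂|·ΔT = 3.3×10⁻⁶ × 126 = 0.0004158.
1/(A₁E₁) + 1/(A₂E₂) = 1/(2425×104×10³) + 1/(1450×71×10³) = 1.368×10⁻⁸ N⁻¹.
P = 0.0004158 / 1.368×10⁻⁸ = 30400 N = 30.4 kN.

P ≈ 30.4 kN (tensile in the bronze)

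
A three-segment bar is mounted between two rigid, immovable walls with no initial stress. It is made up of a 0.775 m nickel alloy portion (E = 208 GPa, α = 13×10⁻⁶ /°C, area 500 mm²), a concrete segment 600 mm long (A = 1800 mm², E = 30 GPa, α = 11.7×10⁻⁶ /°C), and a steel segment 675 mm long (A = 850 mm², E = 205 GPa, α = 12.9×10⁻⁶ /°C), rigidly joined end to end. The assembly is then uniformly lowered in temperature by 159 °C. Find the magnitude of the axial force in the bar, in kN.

P ≈ 183 kN (tensile)

Free thermal contraction of the whole bar: Σ αᵢΔT Lᵢ = 13×10⁻⁶×159×775 + 11.7×10⁻⁶×159×600 + 12.9×10⁻⁶×159×675 = 4.103 mm.
The walls prevent any net length change, so an axial force P (same in every segment) develops. Compatibility: P · Σ Lᵢ/(AᵢEᵢ) = δ_free.
The series flexibility is Σ Lᵢ/(AᵢEᵢ) = 775/(500×208×10³) + 600/(1800×30×10³) + 675/(850×205×10³) = 2.244×10⁻⁵ mm/N.
So P = 4.103 / 2.244×10⁻⁵ = 182.9 kN, tensile.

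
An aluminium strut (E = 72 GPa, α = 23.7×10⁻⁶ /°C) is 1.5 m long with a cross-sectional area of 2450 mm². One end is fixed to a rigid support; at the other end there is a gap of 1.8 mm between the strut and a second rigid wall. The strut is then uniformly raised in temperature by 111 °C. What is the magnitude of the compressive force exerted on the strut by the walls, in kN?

Unrestrained expansion: δ_free = αΔT L = 23.7×10⁻⁶ × 111 × 1500 = 3.946 mm.
The gap closes (δ_free > 1.8 mm) and the wall then resists a further 3.946 − 1.8 = 2.146 mm of expansion.
That suppressed elongation corresponds to σ = E·Δ/L = 72×10³ × 2.146/1500 = 103 MPa.
Force on the wall = σA = 103 × 2450 mm² = 252.4 kN.

P ≈ 252 kN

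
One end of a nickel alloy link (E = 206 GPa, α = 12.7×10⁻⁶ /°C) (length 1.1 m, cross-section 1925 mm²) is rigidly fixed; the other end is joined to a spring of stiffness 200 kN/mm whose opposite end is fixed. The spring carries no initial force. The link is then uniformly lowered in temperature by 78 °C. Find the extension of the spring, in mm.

δ ≈ 0.701 mm

Free thermal contraction: δ_free = αΔT L = 12.7×10⁻⁶ × 78 × 1100 = 1.09 mm.
With a force P in the spring, the elastic change of the link is PL/(AE) and that of the spring is P/k; compatibility requires their sum to equal δ_free.
P [ L/(AE) + 1/k ] = δ_free → P [ 1100/(1925×206×10³) + 1/(200×10³) ] = 1.09.
P = 1.09 / 7.774×10⁻⁶ = 140200 N.
Spring extension = P/k = 140200/(200×10³) = 0.7008 mm.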